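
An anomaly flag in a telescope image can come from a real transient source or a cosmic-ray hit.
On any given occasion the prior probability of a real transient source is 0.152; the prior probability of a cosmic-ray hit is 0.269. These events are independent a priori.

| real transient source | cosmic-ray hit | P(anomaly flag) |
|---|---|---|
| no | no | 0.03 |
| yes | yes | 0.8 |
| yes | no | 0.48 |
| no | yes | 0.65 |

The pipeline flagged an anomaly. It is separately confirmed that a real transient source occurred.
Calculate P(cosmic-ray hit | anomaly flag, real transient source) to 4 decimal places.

Enumerate both values of cosmic-ray hit and weight by the priors:
  P(anomaly flag | real transient source) = 0.48*0.731 + 0.8*0.269
        = 0.350880 + 0.215200 = 0.566080
Keeping only the cosmic-ray hit-present terms gives 0.215200, so
  P(cosmic-ray hit | anomaly flag, real transient source) = 0.215200 / 0.566080 ≈ 0.3802

P(cosmic-ray hit | anomaly flag, real transient source) ≈ 0.3802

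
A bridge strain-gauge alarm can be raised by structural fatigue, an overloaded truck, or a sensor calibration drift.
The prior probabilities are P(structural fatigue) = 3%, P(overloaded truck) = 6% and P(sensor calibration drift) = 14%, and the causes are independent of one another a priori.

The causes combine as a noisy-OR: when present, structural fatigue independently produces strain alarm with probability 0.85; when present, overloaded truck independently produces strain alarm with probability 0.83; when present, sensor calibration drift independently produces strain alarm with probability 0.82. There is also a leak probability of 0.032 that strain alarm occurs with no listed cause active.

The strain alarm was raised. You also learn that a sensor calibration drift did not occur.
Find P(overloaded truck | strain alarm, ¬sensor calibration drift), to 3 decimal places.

Under noisy-OR, P(strain alarm | causes) = 1 − (1−0.032)·∏(1−qᵢ) over the active causes.
P(strain alarm | ¬sensor calibration drift) = 0.032·0.97·0.94 + 0.83544·0.97·0.06 + 0.8548·0.03·0.94 + 0.975316·0.03·0.06 = 0.029178 + 0.048623 + 0.024105 + 0.001756 = 0.103662
Restricting to configurations with overloaded truck present: 0.048623 + 0.001756 = 0.050379.
P(overloaded truck | strain alarm, ¬sensor calibration drift) = 0.050379 / 0.103662 ≈ 0.486

P(overloaded truck | strain alarm, ¬sensor calibration drift) ≈ 0.486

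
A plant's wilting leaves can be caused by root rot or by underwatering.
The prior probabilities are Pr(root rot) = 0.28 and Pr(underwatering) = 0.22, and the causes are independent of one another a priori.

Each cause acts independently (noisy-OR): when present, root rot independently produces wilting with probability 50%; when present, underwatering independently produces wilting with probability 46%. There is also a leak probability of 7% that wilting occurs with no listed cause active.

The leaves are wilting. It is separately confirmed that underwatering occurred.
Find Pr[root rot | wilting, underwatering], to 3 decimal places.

Pr[root rot | wilting, underwatering] ≈ 0.369

Under noisy-OR, P(wilting | causes) = 1 − (1−0.07)·∏(1−qᵢ) over the active causes.
For the numerator, keep only root rot=true terms: 0.7489·0.28 = 0.209692
Denominator P(wilting | underwatering): 0.4978·0.72 + 0.7489·0.28 = 0.568108
P(root rot | wilting, underwatering) = 0.209692/0.568108 ≈ 0.369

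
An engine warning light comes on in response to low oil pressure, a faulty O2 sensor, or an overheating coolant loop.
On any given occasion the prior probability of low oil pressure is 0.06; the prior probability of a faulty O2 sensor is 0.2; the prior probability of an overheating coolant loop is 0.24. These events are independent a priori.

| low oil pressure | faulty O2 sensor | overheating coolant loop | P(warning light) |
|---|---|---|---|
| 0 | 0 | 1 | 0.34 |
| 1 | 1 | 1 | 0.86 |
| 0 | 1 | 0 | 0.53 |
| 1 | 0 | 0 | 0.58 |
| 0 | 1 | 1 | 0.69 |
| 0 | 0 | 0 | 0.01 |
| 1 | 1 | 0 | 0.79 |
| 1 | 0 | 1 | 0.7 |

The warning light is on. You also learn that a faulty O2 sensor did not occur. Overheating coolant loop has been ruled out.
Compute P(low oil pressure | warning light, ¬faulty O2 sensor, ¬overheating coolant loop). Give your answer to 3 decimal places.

P(low oil pressure | warning light, ¬faulty O2 sensor, ¬overheating coolant loop) ≈ 0.787

For the numerator, keep only low oil pressure=true terms: 0.58·0.06 = 0.034800
The normalizing constant is 0.01·0.94 + 0.58·0.06 = 0.044200
Posterior = 0.034800 / 0.044200 ≈ 0.787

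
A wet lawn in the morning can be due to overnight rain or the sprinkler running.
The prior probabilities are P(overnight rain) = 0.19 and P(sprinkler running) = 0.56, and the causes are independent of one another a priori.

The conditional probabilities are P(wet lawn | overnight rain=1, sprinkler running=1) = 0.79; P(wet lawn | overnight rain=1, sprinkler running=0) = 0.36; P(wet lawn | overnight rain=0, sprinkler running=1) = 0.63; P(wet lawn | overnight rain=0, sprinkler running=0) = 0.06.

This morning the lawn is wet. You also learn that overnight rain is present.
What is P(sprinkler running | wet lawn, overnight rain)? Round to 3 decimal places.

P(sprinkler running | wet lawn, overnight rain) ≈ 0.736

By total probability over both values of sprinkler running:
  P(wet lawn | overnight rain) = 0.36·0.44 + 0.79·0.56
        = 0.158400 + 0.442400 = 0.600800
Keeping only the sprinkler running-present terms gives 0.442400, so
  P(sprinkler running | wet lawn, overnight rain) = 0.442400 / 0.600800 ≈ 0.736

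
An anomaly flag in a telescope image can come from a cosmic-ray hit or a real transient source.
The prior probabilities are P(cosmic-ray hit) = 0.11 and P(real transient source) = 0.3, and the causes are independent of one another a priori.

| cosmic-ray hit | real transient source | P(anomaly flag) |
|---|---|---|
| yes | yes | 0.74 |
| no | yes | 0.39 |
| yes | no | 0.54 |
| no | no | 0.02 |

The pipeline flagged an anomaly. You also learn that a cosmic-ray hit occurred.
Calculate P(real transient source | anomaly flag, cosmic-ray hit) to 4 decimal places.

Sum P(anomaly flag|·) weighted by the priors over both values of real transient source:
  P(anomaly flag | cosmic-ray hit) = 0.54·0.7 + 0.74·0.3
        = 0.378000 + 0.222000 = 0.600000
The terms with real transient source present sum to 0.222000, so
  P(real transient source | anomaly flag, cosmic-ray hit) = 0.222000 / 0.600000 ≈ 0.3700

P(real transient source | anomaly flag, cosmic-ray hit) ≈ 0.3700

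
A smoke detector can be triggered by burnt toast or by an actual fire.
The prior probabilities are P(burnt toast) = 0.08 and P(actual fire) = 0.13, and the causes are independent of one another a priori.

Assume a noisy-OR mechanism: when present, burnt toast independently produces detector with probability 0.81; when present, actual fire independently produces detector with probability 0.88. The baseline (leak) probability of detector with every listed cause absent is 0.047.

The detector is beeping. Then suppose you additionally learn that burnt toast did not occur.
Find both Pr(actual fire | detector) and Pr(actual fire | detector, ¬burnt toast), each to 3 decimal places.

Under noisy-OR, P(detector | causes) = 1 − (1−0.047)·∏(1−qᵢ) over the active causes.
For the numerator, keep only actual fire=true terms: 0.105923 + 0.010174 = 0.116097
The normalizing constant is 0.047×0.92×0.87 + 0.88564×0.92×0.13 + 0.81893×0.08×0.87 + 0.978272×0.08×0.13 = 0.210714
Posterior = 0.116097 / 0.210714 ≈ 0.551

Now condition on the additional information:
P(detector | ¬burnt toast) = 0.047·0.87 + 0.88564·0.13 = 0.040890 + 0.115133 = 0.156023
The actual fire-present share is 0.88564·0.13 = 0.115133.
So P(actual fire | detector, ¬burnt toast) = 0.115133/0.156023 ≈ 0.738.
With burnt toast excluded, actual fire must carry more of the explanatory weight for the detector.

Pr(actual fire | detector) ≈ 0.551; Pr(actual fire | detector, ¬burnt toast) ≈ 0.738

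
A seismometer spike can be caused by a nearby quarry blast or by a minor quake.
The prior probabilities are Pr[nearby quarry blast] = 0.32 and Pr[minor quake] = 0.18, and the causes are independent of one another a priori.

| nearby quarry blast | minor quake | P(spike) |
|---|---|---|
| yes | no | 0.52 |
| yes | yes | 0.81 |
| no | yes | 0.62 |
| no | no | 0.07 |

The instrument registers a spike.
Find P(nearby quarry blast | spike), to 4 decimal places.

P(spike) = 0.07·0.68·0.82 + 0.62·0.68·0.18 + 0.52·0.32·0.82 + 0.81·0.32·0.18 = 0.039032 + 0.075888 + 0.136448 + 0.046656 = 0.298024
The nearby quarry blast-present share is 0.136448 + 0.046656 = 0.183104.
So P(nearby quarry blast | spike) = 0.183104/0.298024 ≈ 0.6144.

P(nearby quarry blast | spike) ≈ 0.6144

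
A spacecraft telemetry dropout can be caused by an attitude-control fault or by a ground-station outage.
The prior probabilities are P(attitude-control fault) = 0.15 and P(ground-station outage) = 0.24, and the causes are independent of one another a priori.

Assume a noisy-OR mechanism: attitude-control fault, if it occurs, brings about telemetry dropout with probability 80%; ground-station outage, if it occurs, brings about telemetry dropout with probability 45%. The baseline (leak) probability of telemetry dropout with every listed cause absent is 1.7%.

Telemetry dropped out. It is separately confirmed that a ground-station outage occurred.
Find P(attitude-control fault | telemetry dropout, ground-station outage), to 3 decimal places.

Under noisy-OR, P(telemetry dropout | causes) = 1 − (1−0.017)·∏(1−qᵢ) over the active causes.
Numerator (weight on configurations with attitude-control fault): 0.89187×0.15 = 0.133780
Normalizer over all consistent configurations: 0.45935×0.85 + 0.89187×0.15 = 0.524227
P(attitude-control fault | telemetry dropout, ground-station outage) = 0.133780/0.524227 ≈ 0.255

P(attitude-control fault | telemetry dropout, ground-station outage) ≈ 0.255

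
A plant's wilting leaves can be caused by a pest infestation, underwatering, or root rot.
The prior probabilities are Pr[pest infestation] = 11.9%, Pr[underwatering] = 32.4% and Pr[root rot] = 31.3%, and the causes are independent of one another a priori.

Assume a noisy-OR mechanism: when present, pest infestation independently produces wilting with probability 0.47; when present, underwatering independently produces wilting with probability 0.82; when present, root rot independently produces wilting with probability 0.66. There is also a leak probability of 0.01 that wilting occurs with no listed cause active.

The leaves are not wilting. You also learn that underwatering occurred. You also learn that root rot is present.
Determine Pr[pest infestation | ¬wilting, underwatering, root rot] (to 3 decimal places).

Pr[pest infestation | ¬wilting, underwatering, root rot] ≈ 0.067

Under noisy-OR, P(wilting | causes) = 1 − (1−0.01)·∏(1−qᵢ) over the active causes.
For the numerator, keep only pest infestation=true terms: 0.032112*0.119 = 0.003821
Normalizer over all consistent configurations: 0.060588*0.881 + 0.032112*0.119 = 0.057199
P(pest infestation | ¬wilting, underwatering, root rot) = 0.003821/0.057199 ≈ 0.067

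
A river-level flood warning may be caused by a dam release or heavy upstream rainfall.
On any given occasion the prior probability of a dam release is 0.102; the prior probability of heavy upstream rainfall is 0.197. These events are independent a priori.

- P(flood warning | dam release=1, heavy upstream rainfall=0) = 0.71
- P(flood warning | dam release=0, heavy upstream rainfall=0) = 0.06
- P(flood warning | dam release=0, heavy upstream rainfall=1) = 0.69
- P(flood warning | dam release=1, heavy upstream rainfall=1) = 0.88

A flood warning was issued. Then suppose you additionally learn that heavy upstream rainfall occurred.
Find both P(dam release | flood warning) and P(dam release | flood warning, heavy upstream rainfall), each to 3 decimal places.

Numerator (weight on configurations with dam release): 0.058153 + 0.017683 = 0.075836
Normalizer over all consistent configurations: 0.06×0.898×0.803 + 0.69×0.898×0.197 + 0.71×0.102×0.803 + 0.88×0.102×0.197 = 0.241167
Posterior = 0.075836 / 0.241167 ≈ 0.314

With the extra evidence:
Numerator (weight on configurations with dam release): 0.88·0.102 = 0.089760
Normalizer over all consistent configurations: 0.69·0.898 + 0.88·0.102 = 0.709380
Posterior = 0.089760 / 0.709380 ≈ 0.127
This is intercausal reasoning (explaining away): once heavy upstream rainfall accounts for the flood warning, dam release becomes less likely.

P(dam release | flood warning) ≈ 0.314; P(dam release | flood warning, heavy upstream rainfall) ≈ 0.127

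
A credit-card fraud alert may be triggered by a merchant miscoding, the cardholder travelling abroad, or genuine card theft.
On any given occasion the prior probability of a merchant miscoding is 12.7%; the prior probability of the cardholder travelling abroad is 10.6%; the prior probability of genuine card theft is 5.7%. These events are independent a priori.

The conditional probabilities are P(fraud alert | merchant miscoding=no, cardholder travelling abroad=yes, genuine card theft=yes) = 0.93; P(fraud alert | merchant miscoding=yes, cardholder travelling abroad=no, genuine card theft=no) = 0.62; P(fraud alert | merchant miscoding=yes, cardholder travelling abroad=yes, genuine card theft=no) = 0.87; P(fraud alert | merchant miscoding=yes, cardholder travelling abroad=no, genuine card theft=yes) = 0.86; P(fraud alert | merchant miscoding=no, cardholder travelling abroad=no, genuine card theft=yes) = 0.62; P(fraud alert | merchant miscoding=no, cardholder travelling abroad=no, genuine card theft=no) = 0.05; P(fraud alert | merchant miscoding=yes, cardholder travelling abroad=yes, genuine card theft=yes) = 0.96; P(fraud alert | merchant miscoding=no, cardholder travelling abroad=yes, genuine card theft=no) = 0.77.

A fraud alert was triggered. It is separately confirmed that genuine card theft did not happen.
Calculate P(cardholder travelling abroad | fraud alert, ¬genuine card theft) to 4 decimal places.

P(cardholder travelling abroad | fraud alert, ¬genuine card theft) ≈ 0.4313

Numerator (weight on configurations with cardholder travelling abroad): 0.071254 + 0.011712 = 0.082966
Normalizer over all consistent configurations: 0.05*0.873*0.894 + 0.77*0.873*0.106 + 0.62*0.127*0.894 + 0.87*0.127*0.106 = 0.192383
P(cardholder travelling abroad | fraud alert, ¬genuine card theft) = 0.082966/0.192383 ≈ 0.4313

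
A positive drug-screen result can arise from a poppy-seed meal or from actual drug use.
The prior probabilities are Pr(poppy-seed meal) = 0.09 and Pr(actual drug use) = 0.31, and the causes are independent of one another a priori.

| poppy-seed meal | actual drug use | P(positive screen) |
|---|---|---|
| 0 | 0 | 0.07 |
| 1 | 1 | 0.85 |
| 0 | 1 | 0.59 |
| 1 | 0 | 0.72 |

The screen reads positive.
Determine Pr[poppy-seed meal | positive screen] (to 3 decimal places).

Numerator (weight on configurations with poppy-seed meal): 0.044712 + 0.023715 = 0.068427
The normalizing constant is 0.07×0.91×0.69 + 0.59×0.91×0.31 + 0.72×0.09×0.69 + 0.85×0.09×0.31 = 0.278819
P(poppy-seed meal | positive screen) = 0.068427/0.278819 ≈ 0.245

Pr[poppy-seed meal | positive screen] ≈ 0.245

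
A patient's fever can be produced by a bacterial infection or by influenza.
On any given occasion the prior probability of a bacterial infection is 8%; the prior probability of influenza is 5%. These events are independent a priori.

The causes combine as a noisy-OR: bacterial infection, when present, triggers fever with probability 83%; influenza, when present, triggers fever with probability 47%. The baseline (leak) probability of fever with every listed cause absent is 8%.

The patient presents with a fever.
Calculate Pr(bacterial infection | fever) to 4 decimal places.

Under noisy-OR, P(fever | causes) = 1 − (1−0.08)·∏(1−qᵢ) over the active causes.
Enumerate the 4 (bacterial infection, influenza) configurations and weight by the priors:
  P(fever) = 0.08·0.92·0.95 + 0.5124·0.92·0.05 + 0.8436·0.08·0.95 + 0.917108·0.08·0.05
        = 0.069920 + 0.023570 + 0.064114 + 0.003668 = 0.161272
Configurations with bacterial infection contribute 0.067782, so
  P(bacterial infection | fever) = 0.067782 / 0.161272 ≈ 0.4203

Pr(bacterial infection | fever) ≈ 0.4203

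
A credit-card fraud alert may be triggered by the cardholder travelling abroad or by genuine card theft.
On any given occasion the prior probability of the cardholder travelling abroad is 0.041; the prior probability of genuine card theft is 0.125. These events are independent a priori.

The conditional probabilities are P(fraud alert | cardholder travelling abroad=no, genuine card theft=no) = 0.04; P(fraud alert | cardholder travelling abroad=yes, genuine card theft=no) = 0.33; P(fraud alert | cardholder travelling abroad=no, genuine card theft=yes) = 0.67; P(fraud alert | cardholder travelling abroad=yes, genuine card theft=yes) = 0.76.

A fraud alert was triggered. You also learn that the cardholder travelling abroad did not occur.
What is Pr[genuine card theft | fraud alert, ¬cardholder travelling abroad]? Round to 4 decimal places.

Weight on genuine card theft=true, given the evidence: 0.67×0.125 = 0.083750
Denominator P(fraud alert | ¬cardholder travelling abroad): 0.04×0.875 + 0.67×0.125 = 0.118750
P(genuine card theft | fraud alert, ¬cardholder travelling abroad) = 0.083750/0.118750 ≈ 0.7053

Pr[genuine card theft | fraud alert, ¬cardholder travelling abroad] ≈ 0.7053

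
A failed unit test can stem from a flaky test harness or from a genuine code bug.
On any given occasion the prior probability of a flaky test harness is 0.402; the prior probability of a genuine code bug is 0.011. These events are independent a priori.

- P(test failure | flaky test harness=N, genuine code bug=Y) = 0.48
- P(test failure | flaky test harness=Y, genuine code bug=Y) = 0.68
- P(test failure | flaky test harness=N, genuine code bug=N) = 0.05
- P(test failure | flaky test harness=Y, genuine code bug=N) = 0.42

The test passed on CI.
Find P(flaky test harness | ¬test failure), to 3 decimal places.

P(¬test failure) = 0.95*0.598*0.989 + 0.52*0.598*0.011 + 0.58*0.402*0.989 + 0.32*0.402*0.011 = 0.561851 + 0.003421 + 0.230595 + 0.001415 = 0.797282
Of this, 0.232010 comes from 0.230595 + 0.001415 (the flaky test harness=true cases).
Hence the posterior is 0.232010/0.797282 ≈ 0.291.

P(flaky test harness | ¬test failure) ≈ 0.291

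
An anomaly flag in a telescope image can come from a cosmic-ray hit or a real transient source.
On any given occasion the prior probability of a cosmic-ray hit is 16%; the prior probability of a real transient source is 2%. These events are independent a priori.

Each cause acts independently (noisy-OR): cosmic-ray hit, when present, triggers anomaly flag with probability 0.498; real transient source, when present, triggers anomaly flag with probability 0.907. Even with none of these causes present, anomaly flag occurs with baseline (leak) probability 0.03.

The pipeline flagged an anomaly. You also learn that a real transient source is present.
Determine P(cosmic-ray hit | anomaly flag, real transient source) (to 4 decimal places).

Under noisy-OR, P(anomaly flag | causes) = 1 − (1−0.03)·∏(1−qᵢ) over the active causes.
Enumerate both values of cosmic-ray hit and weight by the priors:
  P(anomaly flag | real transient source) = 0.90979*0.84 + 0.954715*0.16
        = 0.764224 + 0.152754 = 0.916978
The terms with cosmic-ray hit present sum to 0.152754, so
  P(cosmic-ray hit | anomaly flag, real transient source) = 0.152754 / 0.916978 ≈ 0.1666

P(cosmic-ray hit | anomaly flag, real transient source) ≈ 0.1666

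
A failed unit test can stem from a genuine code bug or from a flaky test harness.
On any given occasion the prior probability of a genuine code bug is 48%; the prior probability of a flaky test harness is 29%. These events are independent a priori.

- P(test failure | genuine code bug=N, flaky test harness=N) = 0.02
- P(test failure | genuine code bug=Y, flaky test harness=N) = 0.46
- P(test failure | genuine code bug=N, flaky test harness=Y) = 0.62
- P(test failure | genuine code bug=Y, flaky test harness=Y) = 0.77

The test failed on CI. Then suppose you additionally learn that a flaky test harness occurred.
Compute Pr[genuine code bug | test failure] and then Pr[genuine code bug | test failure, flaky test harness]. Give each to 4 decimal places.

Pr[genuine code bug | test failure] ≈ 0.7235; Pr[genuine code bug | test failure, flaky test harness] ≈ 0.5341

P(test failure) = 0.02·0.52·0.71 + 0.62·0.52·0.29 + 0.46·0.48·0.71 + 0.77·0.48·0.29 = 0.007384 + 0.093496 + 0.156768 + 0.107184 = 0.364832
The genuine code bug-present share is 0.156768 + 0.107184 = 0.263952.
Hence the posterior is 0.263952/0.364832 ≈ 0.7235.

Now also conditioning on flaky test harness=true:
Weight on genuine code bug=true, given the evidence: 0.77·0.48 = 0.369600
Denominator P(test failure | flaky test harness): 0.62·0.52 + 0.77·0.48 = 0.692000
P(genuine code bug | test failure, flaky test harness) = 0.369600/0.692000 ≈ 0.5341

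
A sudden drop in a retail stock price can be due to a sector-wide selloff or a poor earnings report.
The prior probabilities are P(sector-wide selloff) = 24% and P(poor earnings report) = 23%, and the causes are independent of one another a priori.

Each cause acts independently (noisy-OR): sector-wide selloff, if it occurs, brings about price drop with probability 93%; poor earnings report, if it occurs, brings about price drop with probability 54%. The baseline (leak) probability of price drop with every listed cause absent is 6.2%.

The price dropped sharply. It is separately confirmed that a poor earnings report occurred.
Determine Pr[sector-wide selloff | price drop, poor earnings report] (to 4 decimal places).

Under noisy-OR, P(price drop | causes) = 1 − (1−0.062)·∏(1−qᵢ) over the active causes.
P(price drop | poor earnings report) = 0.56852*0.76 + 0.969796*0.24 = 0.432075 + 0.232751 = 0.664826
Of this, 0.232751 comes from 0.969796*0.24 (the sector-wide selloff=true cases).
Hence the posterior is 0.232751/0.664826 ≈ 0.3501.

Pr[sector-wide selloff | price drop, poor earnings report] ≈ 0.3501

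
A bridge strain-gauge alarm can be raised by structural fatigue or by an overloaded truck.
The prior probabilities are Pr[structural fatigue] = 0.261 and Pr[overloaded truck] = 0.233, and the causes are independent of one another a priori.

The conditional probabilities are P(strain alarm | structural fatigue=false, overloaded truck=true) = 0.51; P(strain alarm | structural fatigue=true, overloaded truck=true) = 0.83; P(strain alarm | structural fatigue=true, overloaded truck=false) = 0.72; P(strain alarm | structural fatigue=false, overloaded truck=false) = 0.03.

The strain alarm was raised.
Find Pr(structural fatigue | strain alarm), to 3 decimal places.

Pr(structural fatigue | strain alarm) ≈ 0.650

P(strain alarm) = 0.03·0.739·0.767 + 0.51·0.739·0.233 + 0.72·0.261·0.767 + 0.83·0.261·0.233 = 0.017004 + 0.087815 + 0.144135 + 0.050475 = 0.299429
Restricting to configurations with structural fatigue present: 0.144135 + 0.050475 = 0.194610.
P(structural fatigue | strain alarm) = 0.194610 / 0.299429 ≈ 0.650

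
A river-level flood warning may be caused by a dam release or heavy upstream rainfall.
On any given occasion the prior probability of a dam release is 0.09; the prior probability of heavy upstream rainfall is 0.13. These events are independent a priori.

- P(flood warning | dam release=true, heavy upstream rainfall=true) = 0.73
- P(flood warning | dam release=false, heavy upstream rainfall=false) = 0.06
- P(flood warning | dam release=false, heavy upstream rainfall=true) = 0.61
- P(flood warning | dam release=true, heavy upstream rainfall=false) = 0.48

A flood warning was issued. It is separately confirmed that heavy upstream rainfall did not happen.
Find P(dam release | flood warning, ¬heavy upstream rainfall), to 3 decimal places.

For the numerator, keep only dam release=true terms: 0.48·0.09 = 0.043200
Denominator P(flood warning | ¬heavy upstream rainfall): 0.06·0.91 + 0.48·0.09 = 0.097800
Posterior = 0.043200 / 0.097800 ≈ 0.442

P(dam release | flood warning, ¬heavy upstream rainfall) ≈ 0.442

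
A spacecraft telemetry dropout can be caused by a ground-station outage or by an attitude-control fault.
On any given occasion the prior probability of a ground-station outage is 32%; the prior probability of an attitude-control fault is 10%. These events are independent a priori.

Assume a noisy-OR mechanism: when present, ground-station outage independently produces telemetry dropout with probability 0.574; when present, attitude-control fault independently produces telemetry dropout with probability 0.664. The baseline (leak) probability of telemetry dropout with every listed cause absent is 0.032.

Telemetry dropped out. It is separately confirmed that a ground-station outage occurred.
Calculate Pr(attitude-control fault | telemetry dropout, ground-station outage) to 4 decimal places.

Under noisy-OR, P(telemetry dropout | causes) = 1 − (1−0.032)·∏(1−qᵢ) over the active causes.
Numerator (weight on configurations with attitude-control fault): 0.861444*0.1 = 0.086144
Denominator P(telemetry dropout | ground-station outage): 0.587632*0.9 + 0.861444*0.1 = 0.615013
P(attitude-control fault | telemetry dropout, ground-station outage) = 0.086144/0.615013 ≈ 0.1401

Pr(attitude-control fault | telemetry dropout, ground-station outage) ≈ 0.1401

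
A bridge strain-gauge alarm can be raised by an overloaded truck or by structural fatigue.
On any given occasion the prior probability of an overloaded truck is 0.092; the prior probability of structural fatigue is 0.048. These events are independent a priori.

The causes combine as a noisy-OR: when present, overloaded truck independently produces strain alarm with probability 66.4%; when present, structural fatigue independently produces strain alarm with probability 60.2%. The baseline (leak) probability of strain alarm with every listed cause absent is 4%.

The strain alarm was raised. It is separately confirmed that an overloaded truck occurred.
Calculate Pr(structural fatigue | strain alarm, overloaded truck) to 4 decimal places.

Pr(structural fatigue | strain alarm, overloaded truck) ≈ 0.0609

Under noisy-OR, P(strain alarm | causes) = 1 − (1−0.04)·∏(1−qᵢ) over the active causes.
P(strain alarm | overloaded truck) = 0.67744*0.952 + 0.871621*0.048 = 0.644923 + 0.041838 = 0.686761
Restricting to configurations with structural fatigue present: 0.871621*0.048 = 0.041838.
Hence the posterior is 0.041838/0.686761 ≈ 0.0609.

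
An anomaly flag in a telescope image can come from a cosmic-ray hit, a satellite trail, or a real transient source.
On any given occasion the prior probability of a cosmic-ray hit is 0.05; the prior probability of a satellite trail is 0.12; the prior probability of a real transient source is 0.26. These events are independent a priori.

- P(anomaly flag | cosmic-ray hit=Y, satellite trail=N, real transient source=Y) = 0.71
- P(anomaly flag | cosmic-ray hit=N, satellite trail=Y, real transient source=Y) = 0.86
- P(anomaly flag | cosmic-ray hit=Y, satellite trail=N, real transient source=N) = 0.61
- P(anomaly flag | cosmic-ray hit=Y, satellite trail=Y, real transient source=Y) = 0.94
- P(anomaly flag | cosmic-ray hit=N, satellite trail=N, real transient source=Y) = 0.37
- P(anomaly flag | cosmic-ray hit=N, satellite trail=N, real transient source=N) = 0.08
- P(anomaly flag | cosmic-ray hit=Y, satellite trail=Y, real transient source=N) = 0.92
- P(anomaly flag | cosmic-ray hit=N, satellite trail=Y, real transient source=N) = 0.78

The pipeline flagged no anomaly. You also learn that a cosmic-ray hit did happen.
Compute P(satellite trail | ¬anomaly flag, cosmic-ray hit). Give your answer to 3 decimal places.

Enumerate the 4 (satellite trail, real transient source) configurations and weight by the priors:
  P(¬anomaly flag | cosmic-ray hit) = 0.39*0.88*0.74 + 0.29*0.88*0.26 + 0.08*0.12*0.74 + 0.06*0.12*0.26
        = 0.253968 + 0.066352 + 0.007104 + 0.001872 = 0.329296
Keeping only the satellite trail-present terms gives 0.008976, so
  P(satellite trail | ¬anomaly flag, cosmic-ray hit) = 0.008976 / 0.329296 ≈ 0.027

P(satellite trail | ¬anomaly flag, cosmic-ray hit) ≈ 0.027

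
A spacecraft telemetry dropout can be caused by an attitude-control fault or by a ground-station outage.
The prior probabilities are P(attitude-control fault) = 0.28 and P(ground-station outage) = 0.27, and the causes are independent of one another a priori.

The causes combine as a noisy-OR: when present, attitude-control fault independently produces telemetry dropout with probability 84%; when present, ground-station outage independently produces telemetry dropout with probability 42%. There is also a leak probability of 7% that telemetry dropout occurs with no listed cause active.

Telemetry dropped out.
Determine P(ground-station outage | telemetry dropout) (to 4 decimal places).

P(ground-station outage | telemetry dropout) ≈ 0.4294

Under noisy-OR, P(telemetry dropout | causes) = 1 − (1−0.07)·∏(1−qᵢ) over the active causes.
P(telemetry dropout) = 0.07*0.72*0.73 + 0.4606*0.72*0.27 + 0.8512*0.28*0.73 + 0.913696*0.28*0.27 = 0.036792 + 0.089541 + 0.173985 + 0.069075 = 0.369393
Restricting to configurations with ground-station outage present: 0.089541 + 0.069075 = 0.158616.
So P(ground-station outage | telemetry dropout) = 0.158616/0.369393 ≈ 0.4294.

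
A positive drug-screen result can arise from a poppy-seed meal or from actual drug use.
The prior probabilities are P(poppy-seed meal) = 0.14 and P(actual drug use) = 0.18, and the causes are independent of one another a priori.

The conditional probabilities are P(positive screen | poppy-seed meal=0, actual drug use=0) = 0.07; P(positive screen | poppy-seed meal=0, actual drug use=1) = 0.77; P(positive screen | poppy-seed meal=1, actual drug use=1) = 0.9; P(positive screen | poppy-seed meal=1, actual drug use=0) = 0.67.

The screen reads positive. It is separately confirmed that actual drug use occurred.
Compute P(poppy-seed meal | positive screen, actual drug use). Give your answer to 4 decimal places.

P(positive screen | actual drug use) = 0.77×0.86 + 0.9×0.14 = 0.662200 + 0.126000 = 0.788200
The poppy-seed meal-present share is 0.9×0.14 = 0.126000.
P(poppy-seed meal | positive screen, actual drug use) = 0.126000 / 0.788200 ≈ 0.1599

P(poppy-seed meal | positive screen, actual drug use) ≈ 0.1599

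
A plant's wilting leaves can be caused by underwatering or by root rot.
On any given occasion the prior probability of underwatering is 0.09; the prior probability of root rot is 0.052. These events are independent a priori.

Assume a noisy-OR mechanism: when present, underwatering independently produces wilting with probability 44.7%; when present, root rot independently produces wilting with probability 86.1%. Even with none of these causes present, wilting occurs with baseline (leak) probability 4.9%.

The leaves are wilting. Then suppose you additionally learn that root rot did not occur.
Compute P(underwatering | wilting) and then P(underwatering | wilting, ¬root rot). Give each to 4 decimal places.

P(underwatering | wilting) ≈ 0.3496; P(underwatering | wilting, ¬root rot) ≈ 0.4890

Under noisy-OR, P(wilting | causes) = 1 − (1−0.049)·∏(1−qᵢ) over the active causes.
Sum P(wilting|·) weighted by the priors over the 4 (underwatering, root rot) configurations:
  P(wilting) = 0.049*0.91*0.948 + 0.867811*0.91*0.052 + 0.474097*0.09*0.948 + 0.926899*0.09*0.052
        = 0.042271 + 0.041065 + 0.040450 + 0.004338 = 0.128124
The terms with underwatering present sum to 0.044788, so
  P(underwatering | wilting) = 0.044788 / 0.128124 ≈ 0.3496

With the extra evidence:
Weight on underwatering=true, given the evidence: 0.474097*0.09 = 0.042669
The normalizing constant is 0.049*0.91 + 0.474097*0.09 = 0.087259
Posterior = 0.042669 / 0.087259 ≈ 0.4890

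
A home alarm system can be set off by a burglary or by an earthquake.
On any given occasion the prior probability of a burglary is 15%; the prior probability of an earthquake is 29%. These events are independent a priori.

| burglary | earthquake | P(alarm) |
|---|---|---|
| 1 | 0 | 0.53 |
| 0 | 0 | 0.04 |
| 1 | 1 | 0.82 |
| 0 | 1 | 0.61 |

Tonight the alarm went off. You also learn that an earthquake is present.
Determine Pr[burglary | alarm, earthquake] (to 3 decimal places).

Enumerate both values of burglary and weight by the priors:
  P(alarm | earthquake) = 0.61·0.85 + 0.82·0.15
        = 0.518500 + 0.123000 = 0.641500
Configurations with burglary contribute 0.123000, so
  P(burglary | alarm, earthquake) = 0.123000 / 0.641500 ≈ 0.192

Pr[burglary | alarm, earthquake] ≈ 0.192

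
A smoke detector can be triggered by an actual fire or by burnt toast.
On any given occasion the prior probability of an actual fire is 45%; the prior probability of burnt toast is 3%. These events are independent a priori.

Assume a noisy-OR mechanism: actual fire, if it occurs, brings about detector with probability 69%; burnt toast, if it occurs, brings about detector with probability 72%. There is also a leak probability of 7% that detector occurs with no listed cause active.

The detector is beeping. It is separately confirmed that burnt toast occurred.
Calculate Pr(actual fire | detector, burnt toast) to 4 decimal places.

Pr(actual fire | detector, burnt toast) ≈ 0.5042

Under noisy-OR, P(detector | causes) = 1 − (1−0.07)·∏(1−qᵢ) over the active causes.
P(detector | burnt toast) = 0.7396*0.55 + 0.919276*0.45 = 0.406780 + 0.413674 = 0.820454
Of this, 0.413674 comes from 0.919276*0.45 (the actual fire=true cases).
P(actual fire | detector, burnt toast) = 0.413674 / 0.820454 ≈ 0.5042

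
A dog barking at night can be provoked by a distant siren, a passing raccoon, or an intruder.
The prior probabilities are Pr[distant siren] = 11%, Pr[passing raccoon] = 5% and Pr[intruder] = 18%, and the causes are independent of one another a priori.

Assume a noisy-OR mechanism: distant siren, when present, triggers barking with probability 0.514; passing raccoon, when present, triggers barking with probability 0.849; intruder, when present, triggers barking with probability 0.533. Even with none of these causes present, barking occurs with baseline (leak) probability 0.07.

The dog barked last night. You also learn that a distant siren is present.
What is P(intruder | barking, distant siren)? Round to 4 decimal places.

P(intruder | barking, distant siren) ≈ 0.2359

Under noisy-OR, P(barking | causes) = 1 − (1−0.07)·∏(1−qᵢ) over the active causes.
P(barking | distant siren) = 0.54802·0.95·0.82 + 0.788925·0.95·0.18 + 0.931751·0.05·0.82 + 0.968128·0.05·0.18 = 0.426908 + 0.134906 + 0.038202 + 0.008713 = 0.608729
Restricting to configurations with intruder present: 0.134906 + 0.008713 = 0.143619.
P(intruder | barking, distant siren) = 0.143619 / 0.608729 ≈ 0.2359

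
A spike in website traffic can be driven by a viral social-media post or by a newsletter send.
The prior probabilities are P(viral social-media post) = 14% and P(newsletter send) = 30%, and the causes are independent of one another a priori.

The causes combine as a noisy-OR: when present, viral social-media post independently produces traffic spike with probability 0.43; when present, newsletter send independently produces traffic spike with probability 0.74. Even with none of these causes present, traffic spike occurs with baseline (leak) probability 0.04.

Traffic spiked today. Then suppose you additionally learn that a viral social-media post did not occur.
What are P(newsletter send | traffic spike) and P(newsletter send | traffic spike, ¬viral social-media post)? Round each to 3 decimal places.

P(newsletter send | traffic spike) ≈ 0.770; P(newsletter send | traffic spike, ¬viral social-media post) ≈ 0.889

Under noisy-OR, P(traffic spike | causes) = 1 − (1−0.04)·∏(1−qᵢ) over the active causes.
Numerator (weight on configurations with newsletter send): 0.193603 + 0.036025 = 0.229628
Denominator P(traffic spike): 0.04*0.86*0.7 + 0.7504*0.86*0.3 + 0.4528*0.14*0.7 + 0.857728*0.14*0.3 = 0.298082
P(newsletter send | traffic spike) = 0.229628/0.298082 ≈ 0.770

Now also conditioning on viral social-media post≠true:
P(traffic spike | ¬viral social-media post) = 0.04·0.7 + 0.7504·0.3 = 0.028000 + 0.225120 = 0.253120
Of this, 0.225120 comes from 0.7504·0.3 (the newsletter send=true cases).
P(newsletter send | traffic spike, ¬viral social-media post) = 0.225120 / 0.253120 ≈ 0.889
Ruling out viral social-media post raises the posterior on newsletter send — the flip side of explaining away.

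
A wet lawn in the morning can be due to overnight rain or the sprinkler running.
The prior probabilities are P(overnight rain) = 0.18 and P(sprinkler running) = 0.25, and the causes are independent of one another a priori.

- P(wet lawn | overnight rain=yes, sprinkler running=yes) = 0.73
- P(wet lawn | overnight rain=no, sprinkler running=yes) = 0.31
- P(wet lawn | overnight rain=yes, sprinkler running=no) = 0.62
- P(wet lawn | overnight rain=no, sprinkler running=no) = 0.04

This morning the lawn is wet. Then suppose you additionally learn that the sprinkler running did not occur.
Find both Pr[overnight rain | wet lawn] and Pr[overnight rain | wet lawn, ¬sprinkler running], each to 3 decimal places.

P(wet lawn) = 0.04·0.82·0.75 + 0.31·0.82·0.25 + 0.62·0.18·0.75 + 0.73·0.18·0.25 = 0.024600 + 0.063550 + 0.083700 + 0.032850 = 0.204700
Of this, 0.116550 comes from 0.083700 + 0.032850 (the overnight rain=true cases).
Hence the posterior is 0.116550/0.204700 ≈ 0.569.

With the extra evidence:
Numerator (weight on configurations with overnight rain): 0.62*0.18 = 0.111600
The normalizing constant is 0.04*0.82 + 0.62*0.18 = 0.144400
Posterior = 0.111600 / 0.144400 ≈ 0.773
Ruling out sprinkler running raises the posterior on overnight rain — the flip side of explaining away.

Pr[overnight rain | wet lawn] ≈ 0.569; Pr[overnight rain | wet lawn, ¬sprinkler running] ≈ 0.773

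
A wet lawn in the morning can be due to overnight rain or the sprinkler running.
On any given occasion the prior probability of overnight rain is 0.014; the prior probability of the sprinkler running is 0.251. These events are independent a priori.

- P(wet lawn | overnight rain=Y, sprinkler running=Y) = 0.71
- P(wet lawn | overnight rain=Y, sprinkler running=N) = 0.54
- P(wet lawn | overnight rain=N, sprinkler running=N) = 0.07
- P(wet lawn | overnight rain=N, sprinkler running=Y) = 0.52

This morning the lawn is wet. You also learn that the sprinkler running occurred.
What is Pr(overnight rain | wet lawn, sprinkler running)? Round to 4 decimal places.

Numerator (weight on configurations with overnight rain): 0.71·0.014 = 0.009940
The normalizing constant is 0.52·0.986 + 0.71·0.014 = 0.522660
Posterior = 0.009940 / 0.522660 ≈ 0.0190

Pr(overnight rain | wet lawn, sprinkler running) ≈ 0.0190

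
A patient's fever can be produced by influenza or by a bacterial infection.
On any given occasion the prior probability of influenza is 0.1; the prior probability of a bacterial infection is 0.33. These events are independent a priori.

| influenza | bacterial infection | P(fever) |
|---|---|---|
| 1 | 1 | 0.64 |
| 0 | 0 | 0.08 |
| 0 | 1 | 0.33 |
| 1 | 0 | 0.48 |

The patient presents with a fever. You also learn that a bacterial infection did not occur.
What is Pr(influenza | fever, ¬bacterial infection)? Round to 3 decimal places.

P(fever | ¬bacterial infection) = 0.08*0.9 + 0.48*0.1 = 0.072000 + 0.048000 = 0.120000
The influenza-present share is 0.48*0.1 = 0.048000.
Hence the posterior is 0.048000/0.120000 ≈ 0.400.

Pr(influenza | fever, ¬bacterial infection) ≈ 0.400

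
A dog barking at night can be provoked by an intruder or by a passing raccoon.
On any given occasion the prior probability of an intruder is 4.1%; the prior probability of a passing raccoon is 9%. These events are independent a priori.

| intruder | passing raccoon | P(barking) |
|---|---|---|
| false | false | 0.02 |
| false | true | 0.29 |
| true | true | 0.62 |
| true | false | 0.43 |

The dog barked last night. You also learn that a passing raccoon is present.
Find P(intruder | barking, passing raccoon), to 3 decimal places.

Numerator (weight on configurations with intruder): 0.62*0.041 = 0.025420
Denominator P(barking | passing raccoon): 0.29*0.959 + 0.62*0.041 = 0.303530
Posterior = 0.025420 / 0.303530 ≈ 0.084

P(intruder | barking, passing raccoon) ≈ 0.084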